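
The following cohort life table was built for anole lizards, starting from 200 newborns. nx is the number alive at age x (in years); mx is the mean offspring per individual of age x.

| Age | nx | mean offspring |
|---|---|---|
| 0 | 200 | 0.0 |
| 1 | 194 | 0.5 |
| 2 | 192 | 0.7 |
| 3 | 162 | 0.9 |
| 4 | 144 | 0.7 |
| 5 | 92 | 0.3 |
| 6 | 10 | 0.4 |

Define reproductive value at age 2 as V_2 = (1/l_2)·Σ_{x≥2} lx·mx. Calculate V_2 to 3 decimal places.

2.149

lx = nx/n0 = nx/200: 1, 0.97, 0.96, 0.81, 0.72, 0.46, 0.05
lx·mx for x ≥ 2: 0.672, 0.729, 0.504, 0.138, 0.02 → sum = 2.063
V_2 = 2.063 / l_2 = 2.063 / 0.96 = 2.148958… → 2.149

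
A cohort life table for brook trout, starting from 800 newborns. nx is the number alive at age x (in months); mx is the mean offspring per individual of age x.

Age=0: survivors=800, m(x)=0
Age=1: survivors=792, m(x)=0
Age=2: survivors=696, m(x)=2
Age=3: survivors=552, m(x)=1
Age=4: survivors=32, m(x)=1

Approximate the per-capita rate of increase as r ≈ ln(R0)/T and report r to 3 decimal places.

0.391

lx = nx/n0 = nx/800: 1, 0.99, 0.87, 0.69, 0.04
R0 = Σ lx·mx = 0 + 0 + 1.74 + 0.69 + 0.04 = 2.47
Σ x·lx·mx = 5.71; T = 5.71/2.47 = 2.31174…
r ≈ ln(R0)/T = ln(2.47)/2.31174… = 0.39114… → 0.391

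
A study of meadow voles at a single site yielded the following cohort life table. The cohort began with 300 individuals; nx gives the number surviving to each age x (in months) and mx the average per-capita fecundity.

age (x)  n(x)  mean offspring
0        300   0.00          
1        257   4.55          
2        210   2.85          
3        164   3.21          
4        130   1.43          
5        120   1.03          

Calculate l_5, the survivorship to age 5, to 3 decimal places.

l_5 = n_5/n_0 = 120/300 = 0.4 → 0.400

0.400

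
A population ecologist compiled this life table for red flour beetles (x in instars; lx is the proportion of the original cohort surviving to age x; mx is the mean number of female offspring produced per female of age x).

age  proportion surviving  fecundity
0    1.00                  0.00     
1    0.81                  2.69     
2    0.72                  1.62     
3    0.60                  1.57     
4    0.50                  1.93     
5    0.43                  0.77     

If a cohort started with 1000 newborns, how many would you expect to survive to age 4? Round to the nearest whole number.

500

Expected survivors = N0 · l_4 = 1000 × 0.50 = 500 → 500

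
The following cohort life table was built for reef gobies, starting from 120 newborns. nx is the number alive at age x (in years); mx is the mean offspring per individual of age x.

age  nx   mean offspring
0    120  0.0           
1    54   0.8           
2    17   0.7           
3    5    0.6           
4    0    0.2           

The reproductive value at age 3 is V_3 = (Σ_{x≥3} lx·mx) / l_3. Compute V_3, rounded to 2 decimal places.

0.60

lx = nx/n0 = nx/120: 1, 0.45, 0.14167…, 0.04167…, 0
lx·mx for x ≥ 3: 0.025…, 0 → sum = 0.025…
V_3 = 0.025… / l_3 = 0.025… / 0.041667… = 0.6… → 0.60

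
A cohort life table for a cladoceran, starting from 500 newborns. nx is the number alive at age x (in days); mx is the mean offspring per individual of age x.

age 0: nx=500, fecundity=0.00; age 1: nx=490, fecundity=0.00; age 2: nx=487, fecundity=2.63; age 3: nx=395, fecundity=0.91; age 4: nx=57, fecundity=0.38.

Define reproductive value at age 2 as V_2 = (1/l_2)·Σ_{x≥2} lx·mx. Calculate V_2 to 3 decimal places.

lx = nx/n0 = nx/500: 1, 0.98, 0.974, 0.79, 0.114
lx·mx for x ≥ 2: 2.56162, 0.7189, 0.04332 → sum = 3.32384
V_2 = 3.32384 / l_2 = 3.32384 / 0.974 = 3.412567… → 3.413

3.413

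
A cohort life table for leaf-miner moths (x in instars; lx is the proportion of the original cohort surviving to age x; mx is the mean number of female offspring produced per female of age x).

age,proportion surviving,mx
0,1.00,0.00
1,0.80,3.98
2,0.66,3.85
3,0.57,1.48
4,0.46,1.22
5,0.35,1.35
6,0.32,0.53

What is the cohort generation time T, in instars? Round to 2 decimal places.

2.11

lx·mx: 0, 3.184, 2.541, 0.8436, 0.5612, 0.4725, 0.1696 → R0 = 7.7719
x·lx·mx: 0, 3.184, 5.082, 2.5308, 2.2448, 2.3625, 1.0176 → Σ = 16.4217
T = 16.4217 / 7.7719 = 2.112958… → 2.11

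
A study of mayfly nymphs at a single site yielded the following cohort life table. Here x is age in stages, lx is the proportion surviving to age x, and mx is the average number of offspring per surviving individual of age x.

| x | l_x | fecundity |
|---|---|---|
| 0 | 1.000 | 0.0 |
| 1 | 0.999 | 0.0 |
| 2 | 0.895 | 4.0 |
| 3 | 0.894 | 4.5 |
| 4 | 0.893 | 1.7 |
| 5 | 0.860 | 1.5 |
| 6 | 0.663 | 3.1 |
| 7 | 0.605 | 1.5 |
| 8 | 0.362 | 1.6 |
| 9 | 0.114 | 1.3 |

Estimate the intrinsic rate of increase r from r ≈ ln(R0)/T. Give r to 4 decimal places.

R0 = Σ lx·mx = 0 + 0 + 3.58 + 4.023 + 1.5181 + 1.29 + 2.0553 + 0.9075 + 0.5792 + 0.1482 = 14.1013
Σ x·lx·mx = 56.4031; T = 56.4031/14.1013 = 3.99985…
r ≈ ln(R0)/T = ln(14.1013)/3.99985… = 0.661591… → 0.6616

0.6616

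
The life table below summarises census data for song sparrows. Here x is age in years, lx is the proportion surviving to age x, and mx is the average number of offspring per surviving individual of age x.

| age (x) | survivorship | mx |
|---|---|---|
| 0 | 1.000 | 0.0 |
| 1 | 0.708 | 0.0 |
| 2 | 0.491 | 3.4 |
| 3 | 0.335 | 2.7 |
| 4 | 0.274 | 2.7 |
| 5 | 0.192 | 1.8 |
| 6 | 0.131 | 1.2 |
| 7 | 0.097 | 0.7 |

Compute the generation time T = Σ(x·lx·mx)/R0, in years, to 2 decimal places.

3.13

lx·mx: 0, 0, 1.6694, 0.9045, 0.7398, 0.3456, 0.1572, 0.0679 → R0 = 3.8844
x·lx·mx: 0, 0, 3.3388, 2.7135, 2.9592, 1.728, 0.9432, 0.4753 → Σ = 12.158
T = 12.158 / 3.8844 = 3.129956… → 3.13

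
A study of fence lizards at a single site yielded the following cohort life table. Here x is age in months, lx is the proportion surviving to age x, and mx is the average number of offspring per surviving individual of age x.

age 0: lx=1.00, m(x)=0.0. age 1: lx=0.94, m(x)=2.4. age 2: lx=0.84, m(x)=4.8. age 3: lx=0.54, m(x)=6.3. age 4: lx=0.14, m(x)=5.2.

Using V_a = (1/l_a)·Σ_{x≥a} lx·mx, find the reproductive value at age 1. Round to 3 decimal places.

11.083

lx·mx for x ≥ 1: 2.256, 4.032, 3.402, 0.728 → sum = 10.418
V_1 = 10.418 / l_1 = 10.418 / 0.94 = 11.082979… → 11.083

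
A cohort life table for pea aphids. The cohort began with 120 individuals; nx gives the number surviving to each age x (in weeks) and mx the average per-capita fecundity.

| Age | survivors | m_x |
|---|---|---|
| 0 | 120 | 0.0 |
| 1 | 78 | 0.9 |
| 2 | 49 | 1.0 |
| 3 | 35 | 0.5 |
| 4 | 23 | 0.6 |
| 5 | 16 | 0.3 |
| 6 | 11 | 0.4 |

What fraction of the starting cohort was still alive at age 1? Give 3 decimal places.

0.650

l_1 = n_1/n_0 = 78/120 = 0.65 → 0.650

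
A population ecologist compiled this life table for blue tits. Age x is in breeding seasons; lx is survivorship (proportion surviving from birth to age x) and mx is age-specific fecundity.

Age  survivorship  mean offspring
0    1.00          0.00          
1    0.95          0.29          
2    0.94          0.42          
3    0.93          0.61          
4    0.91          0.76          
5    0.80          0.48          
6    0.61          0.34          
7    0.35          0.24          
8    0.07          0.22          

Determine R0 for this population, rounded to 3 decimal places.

lx·mx by age: 0, 0.2755, 0.3948, 0.5673, 0.6916, 0.384, 0.2074, 0.084, 0.0154
R0 = Σ lx·mx = 2.62 → 2.620

2.620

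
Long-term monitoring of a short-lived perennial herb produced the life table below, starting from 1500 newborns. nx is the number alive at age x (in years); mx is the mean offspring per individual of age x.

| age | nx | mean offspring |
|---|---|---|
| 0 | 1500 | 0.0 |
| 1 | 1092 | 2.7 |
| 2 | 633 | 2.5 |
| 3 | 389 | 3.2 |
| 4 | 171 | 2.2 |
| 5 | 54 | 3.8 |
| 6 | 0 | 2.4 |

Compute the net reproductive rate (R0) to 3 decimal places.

lx = nx/n0 = nx/1500: 1, 0.728, 0.422, 0.25933…, 0.114, 0.036, 0
lx·mx by age: 0, 1.9656, 1.055, 0.829867…, 0.2508, 0.1368, 0
R0 = Σ lx·mx = 4.238067… → 4.238

4.238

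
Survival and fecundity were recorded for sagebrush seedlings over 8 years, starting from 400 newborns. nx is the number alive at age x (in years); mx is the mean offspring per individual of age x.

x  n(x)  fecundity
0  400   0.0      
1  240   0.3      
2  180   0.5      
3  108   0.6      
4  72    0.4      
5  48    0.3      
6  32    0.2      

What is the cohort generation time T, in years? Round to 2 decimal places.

2.43

lx = nx/n0 = nx/400: 1, 0.6, 0.45, 0.27, 0.18, 0.12, 0.08
lx·mx: 0, 0.18, 0.225, 0.162, 0.072, 0.036, 0.016 → R0 = 0.691
x·lx·mx: 0, 0.18, 0.45, 0.486, 0.288, 0.18, 0.096 → Σ = 1.68
T = 1.68 / 0.691 = 2.431259… → 2.43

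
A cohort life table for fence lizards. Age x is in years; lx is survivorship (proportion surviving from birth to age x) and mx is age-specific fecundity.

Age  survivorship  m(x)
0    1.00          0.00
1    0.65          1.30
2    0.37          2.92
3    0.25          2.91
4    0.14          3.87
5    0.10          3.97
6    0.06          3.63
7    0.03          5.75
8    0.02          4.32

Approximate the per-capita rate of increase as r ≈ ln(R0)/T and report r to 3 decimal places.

R0 = Σ lx·mx = 0 + 0.845 + 1.0804 + 0.7275 + 0.5418 + 0.397 + 0.2178 + 0.1725 + 0.0864 = 4.0684
Σ x·lx·mx = 12.546; T = 12.546/4.0684 = 3.08377…
r ≈ ln(R0)/T = ln(4.0684)/3.08377… = 0.45504… → 0.455

0.455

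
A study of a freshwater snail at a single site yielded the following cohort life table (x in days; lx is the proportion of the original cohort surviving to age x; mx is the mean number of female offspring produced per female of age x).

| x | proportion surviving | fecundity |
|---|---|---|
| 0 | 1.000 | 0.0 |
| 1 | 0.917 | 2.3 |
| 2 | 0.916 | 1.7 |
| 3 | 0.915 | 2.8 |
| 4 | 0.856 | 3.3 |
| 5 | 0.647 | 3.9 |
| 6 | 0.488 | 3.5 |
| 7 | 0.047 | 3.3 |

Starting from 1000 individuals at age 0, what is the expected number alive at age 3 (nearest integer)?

915

Expected survivors = N0 · l_3 = 1000 × 0.915 = 915 → 915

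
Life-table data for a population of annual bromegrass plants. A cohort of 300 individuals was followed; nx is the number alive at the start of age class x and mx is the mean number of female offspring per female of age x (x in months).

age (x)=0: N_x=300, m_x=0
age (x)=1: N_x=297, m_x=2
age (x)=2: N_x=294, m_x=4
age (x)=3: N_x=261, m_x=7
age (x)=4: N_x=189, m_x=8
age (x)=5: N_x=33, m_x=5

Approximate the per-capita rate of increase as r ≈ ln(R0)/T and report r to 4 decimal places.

lx = nx/n0 = nx/300: 1, 0.99, 0.98, 0.87, 0.63, 0.11
R0 = Σ lx·mx = 0 + 1.98 + 3.92 + 6.09 + 5.04 + 0.55 = 17.58
Σ x·lx·mx = 51; T = 51/17.58 = 2.90102…
r ≈ ln(R0)/T = ln(17.58)/2.90102… = 0.98819… → 0.9882

0.9882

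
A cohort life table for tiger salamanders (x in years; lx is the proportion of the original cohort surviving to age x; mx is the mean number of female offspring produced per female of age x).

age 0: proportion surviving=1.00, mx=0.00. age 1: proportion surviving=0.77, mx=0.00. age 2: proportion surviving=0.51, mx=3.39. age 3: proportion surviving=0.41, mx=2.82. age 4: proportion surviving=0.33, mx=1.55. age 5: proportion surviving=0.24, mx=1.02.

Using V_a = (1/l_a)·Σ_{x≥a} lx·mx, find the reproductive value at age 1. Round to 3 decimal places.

lx·mx for x ≥ 1: 0, 1.7289, 1.1562, 0.5115, 0.2448 → sum = 3.6414
V_1 = 3.6414 / l_1 = 3.6414 / 0.77 = 4.729091… → 4.729

4.729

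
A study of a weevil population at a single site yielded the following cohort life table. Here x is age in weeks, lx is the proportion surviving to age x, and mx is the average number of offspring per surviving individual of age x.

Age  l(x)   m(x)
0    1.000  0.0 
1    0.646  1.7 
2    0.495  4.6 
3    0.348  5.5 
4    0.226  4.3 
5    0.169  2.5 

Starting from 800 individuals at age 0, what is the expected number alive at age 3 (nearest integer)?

278

Expected survivors = N0 · l_3 = 800 × 0.348 = 278.4 → 278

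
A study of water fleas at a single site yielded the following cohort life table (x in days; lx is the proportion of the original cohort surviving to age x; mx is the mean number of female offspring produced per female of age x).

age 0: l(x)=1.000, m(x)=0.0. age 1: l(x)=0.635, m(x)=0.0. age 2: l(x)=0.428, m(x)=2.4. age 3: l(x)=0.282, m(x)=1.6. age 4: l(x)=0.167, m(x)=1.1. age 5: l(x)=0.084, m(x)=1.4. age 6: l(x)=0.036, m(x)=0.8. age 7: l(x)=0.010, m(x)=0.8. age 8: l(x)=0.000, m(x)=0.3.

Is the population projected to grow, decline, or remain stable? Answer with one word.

growing

R0 = Σ lx·mx = 0 + 0 + 1.0272 + 0.4512 + 0.1837 + 0.1176 + 0.0288 + 0.008 + 0 = 1.8165
R0 > 1, so the population is growing.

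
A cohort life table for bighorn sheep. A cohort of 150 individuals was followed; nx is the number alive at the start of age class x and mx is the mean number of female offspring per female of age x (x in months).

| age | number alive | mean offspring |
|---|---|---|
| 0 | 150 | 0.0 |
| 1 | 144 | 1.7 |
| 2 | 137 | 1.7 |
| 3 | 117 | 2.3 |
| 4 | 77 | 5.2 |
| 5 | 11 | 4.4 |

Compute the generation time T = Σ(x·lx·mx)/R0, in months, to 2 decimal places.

2.81

lx = nx/n0 = nx/150: 1, 0.96, 0.91333…, 0.78, 0.51333…, 0.07333…
lx·mx: 0, 1.632, 1.552667…, 1.794, 2.669333…, 0.322667… → R0 = 7.970667…
x·lx·mx: 0, 1.632, 3.105333…, 5.382, 10.677333…, 1.613333… → Σ = 22.41…
T = 22.41… / 7.970667… = 2.811559… → 2.81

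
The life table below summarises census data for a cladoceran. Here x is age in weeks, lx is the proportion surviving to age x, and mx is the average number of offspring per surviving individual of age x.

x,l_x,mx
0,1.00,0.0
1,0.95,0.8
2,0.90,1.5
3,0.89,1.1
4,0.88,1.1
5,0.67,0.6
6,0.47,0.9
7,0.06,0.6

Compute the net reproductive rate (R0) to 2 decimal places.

lx·mx by age: 0, 0.76, 1.35, 0.979, 0.968, 0.402, 0.423, 0.036
R0 = Σ lx·mx = 4.918 → 4.92

4.92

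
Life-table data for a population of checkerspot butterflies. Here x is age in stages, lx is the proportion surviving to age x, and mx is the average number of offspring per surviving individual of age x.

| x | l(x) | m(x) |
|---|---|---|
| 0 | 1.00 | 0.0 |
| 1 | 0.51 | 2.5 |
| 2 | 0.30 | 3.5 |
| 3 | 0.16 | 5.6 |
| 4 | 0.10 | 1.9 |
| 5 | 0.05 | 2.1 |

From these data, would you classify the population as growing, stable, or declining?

growing

R0 = Σ lx·mx = 0 + 1.275 + 1.05 + 0.896 + 0.19 + 0.105 = 3.516
R0 > 1, so the population is growing.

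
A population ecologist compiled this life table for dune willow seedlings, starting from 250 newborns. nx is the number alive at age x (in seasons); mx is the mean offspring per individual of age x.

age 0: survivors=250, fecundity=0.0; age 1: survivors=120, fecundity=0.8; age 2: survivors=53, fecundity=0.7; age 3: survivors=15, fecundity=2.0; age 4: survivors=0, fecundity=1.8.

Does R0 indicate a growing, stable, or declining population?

lx = nx/n0 = nx/250: 1, 0.48, 0.212, 0.06, 0
R0 = Σ lx·mx = 0 + 0.384 + 0.1484 + 0.12 + 0 = 0.6524
R0 < 1, so the population is declining.

declining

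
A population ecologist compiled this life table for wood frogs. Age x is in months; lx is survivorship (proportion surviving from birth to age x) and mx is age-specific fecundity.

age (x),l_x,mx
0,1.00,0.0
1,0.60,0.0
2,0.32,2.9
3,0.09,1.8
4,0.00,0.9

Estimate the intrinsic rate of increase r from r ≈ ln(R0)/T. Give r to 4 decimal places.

R0 = Σ lx·mx = 0 + 0 + 0.928 + 0.162 + 0 = 1.09
Σ x·lx·mx = 2.342; T = 2.342/1.09 = 2.14862…
r ≈ ln(R0)/T = ln(1.09)/2.14862… = 0.040108… → 0.0401

0.0401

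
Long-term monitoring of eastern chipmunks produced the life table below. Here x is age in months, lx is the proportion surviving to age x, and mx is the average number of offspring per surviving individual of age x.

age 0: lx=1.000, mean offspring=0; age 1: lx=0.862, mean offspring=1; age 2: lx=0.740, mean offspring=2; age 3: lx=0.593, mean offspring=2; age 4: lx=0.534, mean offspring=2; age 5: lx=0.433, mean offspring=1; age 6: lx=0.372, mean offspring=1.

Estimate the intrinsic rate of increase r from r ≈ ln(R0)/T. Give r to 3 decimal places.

R0 = Σ lx·mx = 0 + 0.862 + 1.48 + 1.186 + 1.068 + 0.433 + 0.372 = 5.401
Σ x·lx·mx = 16.049; T = 16.049/5.401 = 2.97149…
r ≈ ln(R0)/T = ln(5.401)/2.97149… = 0.56759… → 0.568

0.568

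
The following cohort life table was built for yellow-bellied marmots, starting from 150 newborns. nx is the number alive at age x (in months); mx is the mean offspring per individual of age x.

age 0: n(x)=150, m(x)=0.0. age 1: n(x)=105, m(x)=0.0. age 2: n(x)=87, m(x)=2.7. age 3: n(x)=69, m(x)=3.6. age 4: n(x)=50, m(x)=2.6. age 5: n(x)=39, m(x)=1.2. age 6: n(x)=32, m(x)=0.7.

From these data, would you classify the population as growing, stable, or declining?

lx = nx/n0 = nx/150: 1, 0.7, 0.58, 0.46, 0.33333…, 0.26, 0.21333…
R0 = Σ lx·mx = 0 + 0 + 1.566 + 1.656 + 0.866667… + 0.312 + 0.149333… = 4.55…
R0 > 1, so the population is growing.

growing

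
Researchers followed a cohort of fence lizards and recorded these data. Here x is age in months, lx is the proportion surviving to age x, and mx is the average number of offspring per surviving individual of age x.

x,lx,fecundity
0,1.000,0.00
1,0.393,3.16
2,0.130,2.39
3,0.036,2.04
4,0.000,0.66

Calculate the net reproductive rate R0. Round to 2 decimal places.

lx·mx by age: 0, 1.24188, 0.3107, 0.07344, 0
R0 = Σ lx·mx = 1.62602 → 1.63

1.63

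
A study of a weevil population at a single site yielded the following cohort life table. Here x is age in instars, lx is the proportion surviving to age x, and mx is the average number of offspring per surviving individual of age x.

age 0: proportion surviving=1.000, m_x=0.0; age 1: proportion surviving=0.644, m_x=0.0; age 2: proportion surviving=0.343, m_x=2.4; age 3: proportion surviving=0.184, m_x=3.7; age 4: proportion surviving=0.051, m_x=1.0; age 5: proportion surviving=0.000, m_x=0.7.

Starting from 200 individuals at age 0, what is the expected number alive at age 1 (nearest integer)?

129

Expected survivors = N0 · l_1 = 200 × 0.644 = 128.8 → 129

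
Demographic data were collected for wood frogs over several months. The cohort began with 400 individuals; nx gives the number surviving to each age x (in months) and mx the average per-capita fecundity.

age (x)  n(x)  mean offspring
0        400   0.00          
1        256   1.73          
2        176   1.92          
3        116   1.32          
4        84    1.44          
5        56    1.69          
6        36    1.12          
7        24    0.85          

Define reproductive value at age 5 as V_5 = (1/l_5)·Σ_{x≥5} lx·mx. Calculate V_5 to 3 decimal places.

2.774

lx = nx/n0 = nx/400: 1, 0.64, 0.44, 0.29, 0.21, 0.14, 0.09, 0.06
lx·mx for x ≥ 5: 0.2366, 0.1008, 0.051 → sum = 0.3884
V_5 = 0.3884 / l_5 = 0.3884 / 0.14 = 2.774286… → 2.774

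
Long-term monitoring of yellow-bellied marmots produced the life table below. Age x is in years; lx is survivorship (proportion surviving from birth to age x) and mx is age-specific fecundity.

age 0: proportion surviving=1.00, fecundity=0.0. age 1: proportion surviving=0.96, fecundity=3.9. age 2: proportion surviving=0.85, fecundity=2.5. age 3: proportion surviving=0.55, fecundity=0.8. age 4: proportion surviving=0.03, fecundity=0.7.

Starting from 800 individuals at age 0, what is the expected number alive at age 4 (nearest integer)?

24

Expected survivors = N0 · l_4 = 800 × 0.03 = 24 → 24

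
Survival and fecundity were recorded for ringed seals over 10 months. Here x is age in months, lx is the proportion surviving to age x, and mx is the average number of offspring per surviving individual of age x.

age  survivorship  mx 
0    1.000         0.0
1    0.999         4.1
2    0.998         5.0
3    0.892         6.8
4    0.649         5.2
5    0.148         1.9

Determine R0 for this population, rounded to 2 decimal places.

18.81

lx·mx by age: 0, 4.0959, 4.99, 6.0656, 3.3748, 0.2812
R0 = Σ lx·mx = 18.8075 → 18.81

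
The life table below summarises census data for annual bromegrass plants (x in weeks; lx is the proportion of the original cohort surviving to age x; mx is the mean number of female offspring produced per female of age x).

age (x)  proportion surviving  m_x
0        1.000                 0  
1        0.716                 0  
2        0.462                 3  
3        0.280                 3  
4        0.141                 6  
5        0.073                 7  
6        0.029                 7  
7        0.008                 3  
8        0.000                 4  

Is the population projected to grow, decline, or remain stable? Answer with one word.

growing

R0 = Σ lx·mx = 0 + 0 + 1.386 + 0.84 + 0.846 + 0.511 + 0.203 + 0.024 + 0 = 3.81
R0 > 1, so the population is growing.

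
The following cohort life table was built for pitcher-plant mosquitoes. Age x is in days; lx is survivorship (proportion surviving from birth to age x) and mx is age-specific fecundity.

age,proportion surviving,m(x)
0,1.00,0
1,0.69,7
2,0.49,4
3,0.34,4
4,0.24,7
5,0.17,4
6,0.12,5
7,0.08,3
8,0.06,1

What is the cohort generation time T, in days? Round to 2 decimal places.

lx·mx: 0, 4.83, 1.96, 1.36, 1.68, 0.68, 0.6, 0.24, 0.06 → R0 = 11.41
x·lx·mx: 0, 4.83, 3.92, 4.08, 6.72, 3.4, 3.6, 1.68, 0.48 → Σ = 28.71
T = 28.71 / 11.41 = 2.516214… → 2.52

2.52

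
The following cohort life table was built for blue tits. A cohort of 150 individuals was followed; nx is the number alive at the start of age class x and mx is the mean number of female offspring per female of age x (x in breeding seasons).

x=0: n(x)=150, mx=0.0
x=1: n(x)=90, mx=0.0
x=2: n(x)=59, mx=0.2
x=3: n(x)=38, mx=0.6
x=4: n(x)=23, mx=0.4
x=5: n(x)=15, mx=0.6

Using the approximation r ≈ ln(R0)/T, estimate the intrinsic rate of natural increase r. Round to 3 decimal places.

lx = nx/n0 = nx/150: 1, 0.6, 0.39333…, 0.25333…, 0.15333…, 0.1
R0 = Σ lx·mx = 0 + 0 + 0.07867… + 0.152… + 0.06133… + 0.06 = 0.352…
Σ x·lx·mx = 1.158667…; T = 1.158667…/0.352… = 3.29167…
r ≈ ln(R0)/T = ln(0.352…)/3.29167… = -0.3172… → -0.317

-0.317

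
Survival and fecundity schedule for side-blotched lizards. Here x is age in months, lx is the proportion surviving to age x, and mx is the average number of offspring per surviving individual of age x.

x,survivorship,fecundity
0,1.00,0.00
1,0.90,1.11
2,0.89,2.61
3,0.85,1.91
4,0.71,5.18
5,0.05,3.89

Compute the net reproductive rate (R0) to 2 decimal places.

lx·mx by age: 0, 0.999, 2.3229, 1.6235, 3.6778, 0.1945
R0 = Σ lx·mx = 8.8177 → 8.82

8.82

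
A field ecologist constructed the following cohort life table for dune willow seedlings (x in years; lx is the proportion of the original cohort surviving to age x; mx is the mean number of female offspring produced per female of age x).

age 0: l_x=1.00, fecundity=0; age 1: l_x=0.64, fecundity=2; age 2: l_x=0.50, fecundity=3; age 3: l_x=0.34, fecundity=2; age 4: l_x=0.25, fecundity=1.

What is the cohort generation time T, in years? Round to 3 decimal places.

1.973

lx·mx: 0, 1.28, 1.5, 0.68, 0.25 → R0 = 3.71
x·lx·mx: 0, 1.28, 3, 2.04, 1 → Σ = 7.32
T = 7.32 / 3.71 = 1.973046… → 1.973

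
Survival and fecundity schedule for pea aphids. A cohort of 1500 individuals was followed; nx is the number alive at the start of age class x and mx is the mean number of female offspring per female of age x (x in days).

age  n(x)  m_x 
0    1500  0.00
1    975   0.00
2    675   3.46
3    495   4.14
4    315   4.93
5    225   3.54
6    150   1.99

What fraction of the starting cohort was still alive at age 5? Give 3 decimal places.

l_5 = n_5/n_0 = 225/1500 = 0.15 → 0.150

0.150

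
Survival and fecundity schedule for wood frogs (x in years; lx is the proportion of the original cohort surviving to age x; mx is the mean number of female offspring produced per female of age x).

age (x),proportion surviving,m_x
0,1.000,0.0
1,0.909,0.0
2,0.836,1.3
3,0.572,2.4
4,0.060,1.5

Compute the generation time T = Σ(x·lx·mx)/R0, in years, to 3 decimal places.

lx·mx: 0, 0, 1.0868, 1.3728, 0.09 → R0 = 2.5496
x·lx·mx: 0, 0, 2.1736, 4.1184, 0.36 → Σ = 6.652
T = 6.652 / 2.5496 = 2.609037… → 2.609

2.609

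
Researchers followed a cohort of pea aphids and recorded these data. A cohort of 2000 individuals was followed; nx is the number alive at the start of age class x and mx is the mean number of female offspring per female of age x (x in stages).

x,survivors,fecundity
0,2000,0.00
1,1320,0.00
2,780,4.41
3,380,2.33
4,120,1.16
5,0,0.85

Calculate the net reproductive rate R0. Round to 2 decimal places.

lx = nx/n0 = nx/2000: 1, 0.66, 0.39, 0.19, 0.06, 0
lx·mx by age: 0, 0, 1.7199, 0.4427, 0.0696, 0
R0 = Σ lx·mx = 2.2322 → 2.23

2.23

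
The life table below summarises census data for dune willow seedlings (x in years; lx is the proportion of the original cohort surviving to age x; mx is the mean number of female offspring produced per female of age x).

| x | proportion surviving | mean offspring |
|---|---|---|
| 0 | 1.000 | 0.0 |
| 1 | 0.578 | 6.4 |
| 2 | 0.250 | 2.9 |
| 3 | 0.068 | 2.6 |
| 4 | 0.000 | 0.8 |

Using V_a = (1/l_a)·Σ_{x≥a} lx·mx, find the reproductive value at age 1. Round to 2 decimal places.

7.96

lx·mx for x ≥ 1: 3.6992, 0.725, 0.1768, 0 → sum = 4.601
V_1 = 4.601 / l_1 = 4.601 / 0.578 = 7.960208… → 7.96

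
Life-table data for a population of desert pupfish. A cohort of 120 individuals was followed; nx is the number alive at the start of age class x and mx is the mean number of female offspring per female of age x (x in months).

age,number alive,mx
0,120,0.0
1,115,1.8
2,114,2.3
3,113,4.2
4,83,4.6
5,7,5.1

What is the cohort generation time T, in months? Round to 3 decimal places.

lx = nx/n0 = nx/120: 1, 0.95833…, 0.95, 0.94167…, 0.69167…, 0.05833…
lx·mx: 0, 1.725…, 2.185, 3.955…, 3.181667…, 0.2975… → R0 = 11.344167…
x·lx·mx: 0, 1.725…, 4.37, 11.865…, 12.726667…, 1.4875… → Σ = 32.174167…
T = 32.174167… / 11.344167… = 2.836186… → 2.836

2.836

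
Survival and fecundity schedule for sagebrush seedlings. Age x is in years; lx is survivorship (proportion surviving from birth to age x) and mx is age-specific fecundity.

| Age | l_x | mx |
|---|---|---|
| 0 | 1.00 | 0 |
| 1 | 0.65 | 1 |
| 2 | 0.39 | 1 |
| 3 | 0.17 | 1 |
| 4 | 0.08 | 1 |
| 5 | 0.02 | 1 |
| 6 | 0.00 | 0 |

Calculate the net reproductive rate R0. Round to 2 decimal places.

lx·mx by age: 0, 0.65, 0.39, 0.17, 0.08, 0.02, 0
R0 = Σ lx·mx = 1.31 → 1.31

1.31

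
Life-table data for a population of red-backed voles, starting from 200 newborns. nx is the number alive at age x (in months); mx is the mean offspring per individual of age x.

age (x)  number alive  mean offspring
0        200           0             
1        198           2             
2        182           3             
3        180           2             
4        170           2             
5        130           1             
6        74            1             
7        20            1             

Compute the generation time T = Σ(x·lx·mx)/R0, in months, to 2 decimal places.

lx = nx/n0 = nx/200: 1, 0.99, 0.91, 0.9, 0.85, 0.65, 0.37, 0.1
lx·mx: 0, 1.98, 2.73, 1.8, 1.7, 0.65, 0.37, 0.1 → R0 = 9.33
x·lx·mx: 0, 1.98, 5.46, 5.4, 6.8, 3.25, 2.22, 0.7 → Σ = 25.81
T = 25.81 / 9.33 = 2.766345… → 2.77

2.77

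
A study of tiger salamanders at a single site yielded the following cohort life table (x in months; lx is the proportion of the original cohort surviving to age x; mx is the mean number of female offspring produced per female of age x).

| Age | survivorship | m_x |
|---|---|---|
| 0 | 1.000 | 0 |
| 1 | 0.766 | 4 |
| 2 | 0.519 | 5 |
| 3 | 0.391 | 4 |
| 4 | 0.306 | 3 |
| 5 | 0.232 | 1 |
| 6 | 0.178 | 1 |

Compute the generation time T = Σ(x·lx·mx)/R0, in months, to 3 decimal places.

2.204

lx·mx: 0, 3.064, 2.595, 1.564, 0.918, 0.232, 0.178 → R0 = 8.551
x·lx·mx: 0, 3.064, 5.19, 4.692, 3.672, 1.16, 1.068 → Σ = 18.846
T = 18.846 / 8.551 = 2.203953… → 2.204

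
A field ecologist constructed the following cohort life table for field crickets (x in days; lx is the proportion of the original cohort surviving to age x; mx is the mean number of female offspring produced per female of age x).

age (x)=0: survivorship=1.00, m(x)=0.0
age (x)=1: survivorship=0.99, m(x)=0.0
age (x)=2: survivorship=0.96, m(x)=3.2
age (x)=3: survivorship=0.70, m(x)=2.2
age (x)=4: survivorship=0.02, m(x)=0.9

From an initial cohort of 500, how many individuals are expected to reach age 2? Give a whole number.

Expected survivors = N0 · l_2 = 500 × 0.96 = 480 → 480

480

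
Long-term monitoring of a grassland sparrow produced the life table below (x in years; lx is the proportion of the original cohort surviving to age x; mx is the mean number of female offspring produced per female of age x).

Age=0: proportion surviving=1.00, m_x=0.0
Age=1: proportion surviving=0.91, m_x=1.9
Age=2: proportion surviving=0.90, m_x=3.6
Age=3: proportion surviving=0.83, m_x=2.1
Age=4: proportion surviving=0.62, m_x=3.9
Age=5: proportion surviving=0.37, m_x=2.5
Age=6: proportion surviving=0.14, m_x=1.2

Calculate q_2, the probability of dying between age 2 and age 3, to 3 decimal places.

0.078

q_2 = (l_2 − l_3) / l_2 = (0.9 − 0.83) / 0.9
     = 0.07 / 0.9 = 0.077778… → 0.078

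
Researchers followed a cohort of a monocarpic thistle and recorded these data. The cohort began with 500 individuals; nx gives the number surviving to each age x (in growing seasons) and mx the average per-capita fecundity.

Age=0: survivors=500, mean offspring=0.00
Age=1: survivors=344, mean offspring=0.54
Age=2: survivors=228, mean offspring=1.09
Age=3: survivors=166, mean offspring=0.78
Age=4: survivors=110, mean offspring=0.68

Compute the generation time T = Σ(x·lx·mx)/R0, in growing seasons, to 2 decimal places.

lx = nx/n0 = nx/500: 1, 0.688, 0.456, 0.332, 0.22
lx·mx: 0, 0.37152, 0.49704, 0.25896, 0.1496 → R0 = 1.27712
x·lx·mx: 0, 0.37152, 0.99408, 0.77688, 0.5984 → Σ = 2.74088
T = 2.74088 / 1.27712 = 2.146141… → 2.15

2.15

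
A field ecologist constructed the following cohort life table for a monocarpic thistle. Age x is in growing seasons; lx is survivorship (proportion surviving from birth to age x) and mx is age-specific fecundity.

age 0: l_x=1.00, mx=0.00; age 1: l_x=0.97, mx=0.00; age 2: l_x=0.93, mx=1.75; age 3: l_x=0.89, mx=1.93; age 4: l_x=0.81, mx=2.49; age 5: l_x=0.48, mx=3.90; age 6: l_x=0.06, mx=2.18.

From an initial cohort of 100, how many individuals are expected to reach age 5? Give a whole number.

48

Expected survivors = N0 · l_5 = 100 × 0.48 = 48 → 48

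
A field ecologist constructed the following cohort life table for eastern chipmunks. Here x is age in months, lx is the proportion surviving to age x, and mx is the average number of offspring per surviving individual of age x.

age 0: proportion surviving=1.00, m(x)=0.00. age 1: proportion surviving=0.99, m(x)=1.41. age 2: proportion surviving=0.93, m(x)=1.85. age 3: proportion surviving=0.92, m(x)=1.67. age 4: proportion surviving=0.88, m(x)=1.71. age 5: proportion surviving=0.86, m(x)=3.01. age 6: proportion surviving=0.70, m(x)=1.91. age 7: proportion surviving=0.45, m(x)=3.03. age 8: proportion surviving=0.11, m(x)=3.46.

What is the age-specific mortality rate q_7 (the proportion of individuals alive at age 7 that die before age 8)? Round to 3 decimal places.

0.756

q_7 = (l_7 − l_8) / l_7 = (0.45 − 0.11) / 0.45
     = 0.34 / 0.45 = 0.755556… → 0.756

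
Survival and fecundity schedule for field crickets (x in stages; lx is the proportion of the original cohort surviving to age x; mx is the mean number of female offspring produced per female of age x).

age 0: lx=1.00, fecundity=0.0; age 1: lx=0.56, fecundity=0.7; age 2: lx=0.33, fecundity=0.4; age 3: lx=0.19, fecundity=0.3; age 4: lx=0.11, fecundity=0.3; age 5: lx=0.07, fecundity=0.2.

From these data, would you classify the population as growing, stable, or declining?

R0 = Σ lx·mx = 0 + 0.392 + 0.132 + 0.057 + 0.033 + 0.014 = 0.628
R0 < 1, so the population is declining.

declining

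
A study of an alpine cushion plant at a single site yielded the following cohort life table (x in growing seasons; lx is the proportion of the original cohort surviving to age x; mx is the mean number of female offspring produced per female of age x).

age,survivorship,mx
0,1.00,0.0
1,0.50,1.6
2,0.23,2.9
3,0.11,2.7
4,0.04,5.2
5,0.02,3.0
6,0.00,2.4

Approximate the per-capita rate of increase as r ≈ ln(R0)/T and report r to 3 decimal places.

R0 = Σ lx·mx = 0 + 0.8 + 0.667 + 0.297 + 0.208 + 0.06 + 0 = 2.032
Σ x·lx·mx = 4.157; T = 4.157/2.032 = 2.04577…
r ≈ ln(R0)/T = ln(2.032)/2.04577… = 0.34658… → 0.347

0.347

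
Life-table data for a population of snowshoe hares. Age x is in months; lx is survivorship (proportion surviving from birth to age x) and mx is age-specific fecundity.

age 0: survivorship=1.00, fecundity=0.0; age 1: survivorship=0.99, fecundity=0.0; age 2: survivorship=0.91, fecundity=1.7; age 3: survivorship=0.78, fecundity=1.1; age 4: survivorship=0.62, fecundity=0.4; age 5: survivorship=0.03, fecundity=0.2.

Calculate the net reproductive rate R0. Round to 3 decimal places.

2.659

lx·mx by age: 0, 0, 1.547, 0.858, 0.248, 0.006
R0 = Σ lx·mx = 2.659 → 2.659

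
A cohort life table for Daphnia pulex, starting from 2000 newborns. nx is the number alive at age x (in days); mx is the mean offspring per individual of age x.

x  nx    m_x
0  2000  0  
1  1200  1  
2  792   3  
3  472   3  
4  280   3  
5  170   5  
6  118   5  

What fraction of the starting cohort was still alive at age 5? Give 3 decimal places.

l_5 = n_5/n_0 = 170/2000 = 0.085 → 0.085

0.085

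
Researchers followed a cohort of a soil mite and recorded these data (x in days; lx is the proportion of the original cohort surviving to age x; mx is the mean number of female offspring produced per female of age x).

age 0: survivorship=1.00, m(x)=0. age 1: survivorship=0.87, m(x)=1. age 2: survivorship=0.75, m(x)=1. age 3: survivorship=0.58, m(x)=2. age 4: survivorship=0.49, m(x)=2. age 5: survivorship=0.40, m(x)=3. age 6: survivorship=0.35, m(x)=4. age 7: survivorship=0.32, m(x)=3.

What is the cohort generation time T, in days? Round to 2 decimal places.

4.22

lx·mx: 0, 0.87, 0.75, 1.16, 0.98, 1.2, 1.4, 0.96 → R0 = 7.32
x·lx·mx: 0, 0.87, 1.5, 3.48, 3.92, 6, 8.4, 6.72 → Σ = 30.89
T = 30.89 / 7.32 = 4.219945… → 4.22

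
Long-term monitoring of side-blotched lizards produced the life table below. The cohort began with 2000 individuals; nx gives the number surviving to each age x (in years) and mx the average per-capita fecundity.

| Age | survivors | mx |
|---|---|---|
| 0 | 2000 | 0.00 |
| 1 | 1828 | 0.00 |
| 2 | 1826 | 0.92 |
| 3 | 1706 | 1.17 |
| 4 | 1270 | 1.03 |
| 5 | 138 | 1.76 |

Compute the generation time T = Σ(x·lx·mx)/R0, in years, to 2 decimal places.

3.02

lx = nx/n0 = nx/2000: 1, 0.914, 0.913, 0.853, 0.635, 0.069
lx·mx: 0, 0, 0.83996, 0.99801, 0.65405, 0.12144 → R0 = 2.61346
x·lx·mx: 0, 0, 1.67992, 2.99403, 2.6162, 0.6072 → Σ = 7.89735
T = 7.89735 / 2.61346 = 3.021799… → 3.02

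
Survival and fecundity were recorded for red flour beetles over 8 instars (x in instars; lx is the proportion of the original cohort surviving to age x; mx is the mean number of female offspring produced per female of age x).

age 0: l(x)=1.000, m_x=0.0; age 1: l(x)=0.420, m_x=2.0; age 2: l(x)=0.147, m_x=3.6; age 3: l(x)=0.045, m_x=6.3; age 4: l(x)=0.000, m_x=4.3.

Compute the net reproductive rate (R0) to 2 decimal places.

lx·mx by age: 0, 0.84, 0.5292, 0.2835, 0
R0 = Σ lx·mx = 1.6527 → 1.65

1.65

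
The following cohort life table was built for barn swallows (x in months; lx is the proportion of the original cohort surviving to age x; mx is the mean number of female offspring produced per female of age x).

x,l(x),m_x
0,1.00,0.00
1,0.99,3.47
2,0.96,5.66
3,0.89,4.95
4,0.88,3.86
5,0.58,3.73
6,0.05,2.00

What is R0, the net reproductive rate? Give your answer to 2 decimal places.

lx·mx by age: 0, 3.4353, 5.4336, 4.4055, 3.3968, 2.1634, 0.1
R0 = Σ lx·mx = 18.9346 → 18.93

18.93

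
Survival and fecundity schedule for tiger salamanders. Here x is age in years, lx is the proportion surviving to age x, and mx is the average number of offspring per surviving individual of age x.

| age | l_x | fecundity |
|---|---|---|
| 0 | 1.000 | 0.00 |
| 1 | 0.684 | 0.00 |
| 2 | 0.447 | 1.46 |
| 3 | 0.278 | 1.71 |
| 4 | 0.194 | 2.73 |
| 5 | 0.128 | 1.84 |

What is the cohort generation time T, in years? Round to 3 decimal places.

3.184

lx·mx: 0, 0, 0.65262, 0.47538, 0.52962, 0.23552 → R0 = 1.89314
x·lx·mx: 0, 0, 1.30524, 1.42614, 2.11848, 1.1776 → Σ = 6.02746
T = 6.02746 / 1.89314 = 3.183843… → 3.184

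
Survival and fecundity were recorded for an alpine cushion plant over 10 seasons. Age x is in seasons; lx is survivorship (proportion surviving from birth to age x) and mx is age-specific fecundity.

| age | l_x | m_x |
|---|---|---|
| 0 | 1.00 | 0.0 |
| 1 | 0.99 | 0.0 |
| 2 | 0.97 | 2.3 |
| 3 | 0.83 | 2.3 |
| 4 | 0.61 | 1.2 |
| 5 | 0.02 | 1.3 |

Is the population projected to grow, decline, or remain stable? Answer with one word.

R0 = Σ lx·mx = 0 + 0 + 2.231 + 1.909 + 0.732 + 0.026 = 4.898
R0 > 1, so the population is growing.

growing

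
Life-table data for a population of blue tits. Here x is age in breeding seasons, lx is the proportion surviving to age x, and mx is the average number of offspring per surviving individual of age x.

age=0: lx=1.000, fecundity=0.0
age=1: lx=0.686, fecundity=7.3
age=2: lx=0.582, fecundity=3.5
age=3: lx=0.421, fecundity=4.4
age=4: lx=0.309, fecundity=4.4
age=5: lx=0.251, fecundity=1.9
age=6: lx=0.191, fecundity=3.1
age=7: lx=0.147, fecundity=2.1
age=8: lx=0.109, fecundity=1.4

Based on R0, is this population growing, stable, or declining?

R0 = Σ lx·mx = 0 + 5.0078 + 2.037 + 1.8524 + 1.3596 + 0.4769 + 0.5921 + 0.3087 + 0.1526 = 11.7871
R0 > 1, so the population is growing.

growing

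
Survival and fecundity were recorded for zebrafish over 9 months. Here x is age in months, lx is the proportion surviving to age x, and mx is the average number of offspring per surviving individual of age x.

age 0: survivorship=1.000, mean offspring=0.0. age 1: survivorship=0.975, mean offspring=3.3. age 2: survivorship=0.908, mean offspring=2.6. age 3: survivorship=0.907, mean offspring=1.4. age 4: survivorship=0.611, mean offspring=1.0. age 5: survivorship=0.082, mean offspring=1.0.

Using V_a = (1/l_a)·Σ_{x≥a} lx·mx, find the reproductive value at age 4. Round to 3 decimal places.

lx·mx for x ≥ 4: 0.611, 0.082 → sum = 0.693
V_4 = 0.693 / l_4 = 0.693 / 0.611 = 1.134206… → 1.134

1.134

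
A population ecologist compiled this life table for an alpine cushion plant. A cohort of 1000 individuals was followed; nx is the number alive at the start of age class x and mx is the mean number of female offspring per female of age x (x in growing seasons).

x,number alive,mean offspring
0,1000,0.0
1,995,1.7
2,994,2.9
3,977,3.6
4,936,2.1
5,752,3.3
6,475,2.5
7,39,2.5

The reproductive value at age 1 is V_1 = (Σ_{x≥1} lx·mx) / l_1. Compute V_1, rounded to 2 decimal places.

lx = nx/n0 = nx/1000: 1, 0.995, 0.994, 0.977, 0.936, 0.752, 0.475, 0.039
lx·mx for x ≥ 1: 1.6915, 2.8826, 3.5172, 1.9656, 2.4816, 1.1875, 0.0975 → sum = 13.8235
V_1 = 13.8235 / l_1 = 13.8235 / 0.995 = 13.892965… → 13.89

13.89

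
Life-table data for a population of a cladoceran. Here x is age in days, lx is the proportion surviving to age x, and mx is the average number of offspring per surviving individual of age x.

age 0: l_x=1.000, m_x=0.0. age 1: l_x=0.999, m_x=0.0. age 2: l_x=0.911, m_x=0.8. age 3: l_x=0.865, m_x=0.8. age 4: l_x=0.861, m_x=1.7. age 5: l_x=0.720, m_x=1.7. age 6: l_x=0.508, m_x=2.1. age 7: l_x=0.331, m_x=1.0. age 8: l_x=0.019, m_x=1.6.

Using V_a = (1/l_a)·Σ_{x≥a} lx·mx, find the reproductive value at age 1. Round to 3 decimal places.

lx·mx for x ≥ 1: 0, 0.7288, 0.692, 1.4637, 1.224, 1.0668, 0.331, 0.0304 → sum = 5.5367
V_1 = 5.5367 / l_1 = 5.5367 / 0.999 = 5.542242… → 5.542

5.542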